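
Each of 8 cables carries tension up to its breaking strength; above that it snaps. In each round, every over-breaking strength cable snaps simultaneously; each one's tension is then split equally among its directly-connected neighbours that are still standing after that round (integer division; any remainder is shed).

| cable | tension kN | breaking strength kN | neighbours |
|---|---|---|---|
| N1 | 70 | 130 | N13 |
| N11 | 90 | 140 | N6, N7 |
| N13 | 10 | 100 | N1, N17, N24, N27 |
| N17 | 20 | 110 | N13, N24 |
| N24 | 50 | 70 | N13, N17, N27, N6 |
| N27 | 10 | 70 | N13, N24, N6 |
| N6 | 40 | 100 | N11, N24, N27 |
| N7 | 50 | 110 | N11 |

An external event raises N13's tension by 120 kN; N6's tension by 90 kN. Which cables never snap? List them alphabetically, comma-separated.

N1, N11, N7

Round 1 — N13 at 130 > 100; N6 at 130 > 100. N13, N6 snap.
  N13 sheds 130 kN to N1, N17, N24, N27: 32 each (2 lost).
    N1: 70+32 = 102 ≤ 130
    N17: 20+32 = 52 ≤ 110
    N24: 50+32 = 82 > 70
    N27: 10+32 = 42 ≤ 70
  N6 sheds 130 kN to N11, N24, N27: 43 each (1 lost).
    N11: 90+43 = 133 ≤ 140
    N24: 82+43 = 125 > 70
    N27: 42+43 = 85 > 70
Round 2 — N24, N27 snap.
  N24 sheds 125 kN to N17: 125 each.
    N17: 52+125 = 177 > 110
  N27 sheds 85 kN: no online neighbours, lost.
Round 3 — N17 snaps.
  N17 sheds 177 kN: no online neighbours, lost.
No further breaks.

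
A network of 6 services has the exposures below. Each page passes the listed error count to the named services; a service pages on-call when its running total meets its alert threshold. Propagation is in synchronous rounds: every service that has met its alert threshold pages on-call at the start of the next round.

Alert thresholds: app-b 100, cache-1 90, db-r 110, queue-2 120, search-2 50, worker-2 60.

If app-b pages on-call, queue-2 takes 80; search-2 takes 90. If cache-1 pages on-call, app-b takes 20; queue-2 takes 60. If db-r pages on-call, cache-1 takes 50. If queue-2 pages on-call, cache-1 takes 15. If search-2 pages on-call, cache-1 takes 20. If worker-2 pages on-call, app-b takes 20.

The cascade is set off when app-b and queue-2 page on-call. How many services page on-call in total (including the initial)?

3

Round 1 — app-b, queue-2 page on-call (initial).
  cache-1: +15 → 15 < 90
  search-2: +90 → 90 ≥ 50
Round 2 — search-2 pages on-call.
  cache-1: +20 → 35 < 90
No further pages.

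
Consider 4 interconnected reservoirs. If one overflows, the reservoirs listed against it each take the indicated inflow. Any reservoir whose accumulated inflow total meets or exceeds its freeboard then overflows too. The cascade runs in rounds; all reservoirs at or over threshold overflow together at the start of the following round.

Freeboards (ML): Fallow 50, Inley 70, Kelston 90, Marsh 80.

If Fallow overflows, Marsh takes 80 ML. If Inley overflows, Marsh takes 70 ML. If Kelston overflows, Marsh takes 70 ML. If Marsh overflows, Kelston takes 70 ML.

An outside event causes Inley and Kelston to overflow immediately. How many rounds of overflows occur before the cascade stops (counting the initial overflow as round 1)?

Round 1 — Inley, Kelston overflow (initial).
  Marsh: +70+70 → 140 ≥ 80
Round 2 — Marsh overflows.
No further overflows.

2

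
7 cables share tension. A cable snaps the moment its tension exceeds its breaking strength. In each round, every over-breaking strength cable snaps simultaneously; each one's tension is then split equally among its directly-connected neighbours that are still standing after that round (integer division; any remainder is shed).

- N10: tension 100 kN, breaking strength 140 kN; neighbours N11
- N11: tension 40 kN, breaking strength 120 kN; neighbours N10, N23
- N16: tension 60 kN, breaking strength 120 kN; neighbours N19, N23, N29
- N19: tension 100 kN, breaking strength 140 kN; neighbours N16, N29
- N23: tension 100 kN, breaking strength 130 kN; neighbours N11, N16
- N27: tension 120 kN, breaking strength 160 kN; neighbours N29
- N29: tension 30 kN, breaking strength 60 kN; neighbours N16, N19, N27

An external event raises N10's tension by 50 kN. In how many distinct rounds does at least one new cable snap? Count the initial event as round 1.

Round 1 — N10 at 150 > 140. N10 snaps.
  N10 sheds 150 kN to N11: 150 each.
    N11: 40+150 = 190 > 120
Round 2 — N11 snaps.
  N11 sheds 190 kN to N23: 190 each.
    N23: 100+190 = 290 > 130
Round 3 — N23 snaps.
  N23 sheds 290 kN to N16: 290 each.
    N16: 60+290 = 350 > 120
Round 4 — N16 snaps.
  N16 sheds 350 kN to N19, N29: 175 each.
    N19: 100+175 = 275 > 140
    N29: 30+175 = 205 > 60
Round 5 — N19, N29 snap.
  N19 sheds 275 kN: no online neighbours, lost.
  N29 sheds 205 kN to N27: 205 each.
    N27: 120+205 = 325 > 160
Round 6 — N27 snaps.
  N27 sheds 325 kN: no online neighbours, lost.
No further breaks.

6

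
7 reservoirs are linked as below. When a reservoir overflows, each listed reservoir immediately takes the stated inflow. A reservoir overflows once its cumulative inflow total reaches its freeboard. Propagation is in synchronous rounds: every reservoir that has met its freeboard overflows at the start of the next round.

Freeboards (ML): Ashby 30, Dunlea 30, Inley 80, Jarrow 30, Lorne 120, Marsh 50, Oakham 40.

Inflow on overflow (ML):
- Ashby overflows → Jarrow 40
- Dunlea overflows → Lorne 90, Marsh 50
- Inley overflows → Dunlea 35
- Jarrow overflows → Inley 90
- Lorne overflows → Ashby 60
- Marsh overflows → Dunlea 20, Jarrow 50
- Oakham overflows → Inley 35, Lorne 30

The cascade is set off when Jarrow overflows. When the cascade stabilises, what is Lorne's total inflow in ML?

Round 1 — Jarrow overflows (initial).
  Inley: +90 → 90 ≥ 80
Round 2 — Inley overflows.
  Dunlea: +35 → 35 ≥ 30
Round 3 — Dunlea overflows.
  Lorne: +90 → 90 < 120
  Marsh: +50 → 50 ≥ 50
Round 4 — Marsh overflows.
No further overflows.

90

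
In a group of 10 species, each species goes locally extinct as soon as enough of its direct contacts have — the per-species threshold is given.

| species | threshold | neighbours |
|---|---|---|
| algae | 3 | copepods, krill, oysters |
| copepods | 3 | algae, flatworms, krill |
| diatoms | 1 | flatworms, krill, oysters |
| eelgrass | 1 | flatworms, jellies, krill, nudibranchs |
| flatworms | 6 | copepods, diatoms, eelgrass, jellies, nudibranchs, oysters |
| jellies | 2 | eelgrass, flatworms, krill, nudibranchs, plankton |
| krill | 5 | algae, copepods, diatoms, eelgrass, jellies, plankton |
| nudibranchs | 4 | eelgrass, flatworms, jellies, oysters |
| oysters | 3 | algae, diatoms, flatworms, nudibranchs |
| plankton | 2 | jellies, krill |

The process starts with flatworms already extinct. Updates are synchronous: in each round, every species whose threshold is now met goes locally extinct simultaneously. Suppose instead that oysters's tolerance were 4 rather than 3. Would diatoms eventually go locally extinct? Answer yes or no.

yes

With oysters's tolerance at 4:
Round 1 — flatworms goes locally extinct (initial).
Round 2 — checking thresholds:
  copepods: 1 of 3 neighbours < 3, holds.
  diatoms: 1 of 3 neighbours ≥ 1, goes locally extinct.
  eelgrass: 1 of 4 neighbours ≥ 1, goes locally extinct.
  jellies: 1 of 5 neighbours < 2, holds.
  nudibranchs: 1 of 4 neighbours < 4, holds.
  oysters: 1 of 4 neighbours < 4, holds.
Round 3 — checking thresholds:
  copepods: 1 of 3 neighbours < 3, holds.
  jellies: 2 of 5 neighbours ≥ 2, goes locally extinct.
  krill: 2 of 6 neighbours < 5, holds.
  nudibranchs: 2 of 4 neighbours < 4, holds.
  oysters: 2 of 4 neighbours < 4, holds.
Round 4 — no new extinctions; cascade stops.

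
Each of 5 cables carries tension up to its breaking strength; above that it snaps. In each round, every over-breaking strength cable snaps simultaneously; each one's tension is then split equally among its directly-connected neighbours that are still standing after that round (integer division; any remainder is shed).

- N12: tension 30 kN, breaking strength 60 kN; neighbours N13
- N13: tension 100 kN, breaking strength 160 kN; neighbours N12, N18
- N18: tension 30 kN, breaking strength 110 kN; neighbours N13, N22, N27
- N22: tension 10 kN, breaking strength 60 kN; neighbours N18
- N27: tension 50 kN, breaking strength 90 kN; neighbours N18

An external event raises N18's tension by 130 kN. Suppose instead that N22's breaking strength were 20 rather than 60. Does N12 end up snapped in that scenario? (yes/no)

With N22's breaking strength at 20:
Round 1 — N18 at 160 > 110. N18 snaps.
  N18 sheds 160 kN to N13, N22, N27: 53 each (1 lost).
    N13: 100+53 = 153 ≤ 160
    N22: 10+53 = 63 > 20
    N27: 50+53 = 103 > 90
Round 2 — N22, N27 snap.
  N22 sheds 63 kN: no online neighbours, lost.
  N27 sheds 103 kN: no online neighbours, lost.
No further breaks.

no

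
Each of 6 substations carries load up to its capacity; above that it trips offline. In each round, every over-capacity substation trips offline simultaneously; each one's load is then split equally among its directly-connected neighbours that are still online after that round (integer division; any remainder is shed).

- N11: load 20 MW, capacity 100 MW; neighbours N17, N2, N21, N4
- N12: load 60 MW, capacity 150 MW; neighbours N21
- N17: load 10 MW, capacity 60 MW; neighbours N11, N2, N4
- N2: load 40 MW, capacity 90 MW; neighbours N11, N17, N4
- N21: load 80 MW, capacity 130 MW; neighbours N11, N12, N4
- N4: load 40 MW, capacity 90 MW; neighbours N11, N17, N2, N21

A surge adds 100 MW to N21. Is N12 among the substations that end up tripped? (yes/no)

Round 1 — N21 at 180 > 130. N21 trips offline.
  N21 sheds 180 MW to N11, N12, N4: 60 each.
    N11: 20+60 = 80 ≤ 100
    N12: 60+60 = 120 ≤ 150
    N4: 40+60 = 100 > 90
Round 2 — N4 trips offline.
  N4 sheds 100 MW to N11, N17, N2: 33 each (1 lost).
    N11: 80+33 = 113 > 100
    N17: 10+33 = 43 ≤ 60
    N2: 40+33 = 73 ≤ 90
Round 3 — N11 trips offline.
  N11 sheds 113 MW to N17, N2: 56 each (1 lost).
    N17: 43+56 = 99 > 60
    N2: 73+56 = 129 > 90
Round 4 — N17, N2 trip offline.
  N17 sheds 99 MW: no online neighbours, lost.
  N2 sheds 129 MW: no online neighbours, lost.
No further trips.

no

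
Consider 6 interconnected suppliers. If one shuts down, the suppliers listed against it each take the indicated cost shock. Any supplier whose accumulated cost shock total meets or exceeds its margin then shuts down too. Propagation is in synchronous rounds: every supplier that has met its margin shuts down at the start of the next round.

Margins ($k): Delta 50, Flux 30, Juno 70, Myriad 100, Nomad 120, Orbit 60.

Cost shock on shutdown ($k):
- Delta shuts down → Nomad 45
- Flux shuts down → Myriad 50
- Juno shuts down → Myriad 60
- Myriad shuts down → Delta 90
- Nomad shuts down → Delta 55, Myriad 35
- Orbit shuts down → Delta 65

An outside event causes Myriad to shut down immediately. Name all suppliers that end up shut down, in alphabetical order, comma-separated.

Round 1 — Myriad shuts down (initial).
  Delta: +90 → 90 ≥ 50
Round 2 — Delta shuts down.
  Nomad: +45 → 45 < 120
No further shutdowns.

Delta, Myriad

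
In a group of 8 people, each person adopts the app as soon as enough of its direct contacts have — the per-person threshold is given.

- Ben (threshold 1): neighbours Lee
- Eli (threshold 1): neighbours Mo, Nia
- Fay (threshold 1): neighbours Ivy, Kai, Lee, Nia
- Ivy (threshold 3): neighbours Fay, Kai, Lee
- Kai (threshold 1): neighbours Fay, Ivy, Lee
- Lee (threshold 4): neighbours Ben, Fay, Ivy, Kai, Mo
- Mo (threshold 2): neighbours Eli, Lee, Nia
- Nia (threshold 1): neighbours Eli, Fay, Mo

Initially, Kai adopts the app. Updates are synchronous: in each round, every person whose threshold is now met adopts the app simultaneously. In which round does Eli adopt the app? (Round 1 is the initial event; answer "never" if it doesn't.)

Round 1 — Kai adopts the app (initial).
Round 2 — checking thresholds:
  Fay: 1 of 4 neighbours ≥ 1, adopts the app.
  Ivy: 1 of 3 neighbours < 3, not yet.
  Lee: 1 of 5 neighbours < 4, not yet.
Round 3 — checking thresholds:
  Ivy: 2 of 3 neighbours < 3, not yet.
  Lee: 2 of 5 neighbours < 4, not yet.
  Nia: 1 of 3 neighbours ≥ 1, adopts the app.
Round 4 — checking thresholds:
  Eli: 1 of 2 neighbours ≥ 1, adopts the app.
  Ivy: 2 of 3 neighbours < 3, not yet.
  Lee: 2 of 5 neighbours < 4, not yet.
  Mo: 1 of 3 neighbours < 2, not yet.
Round 5 — checking thresholds:
  Ivy: 2 of 3 neighbours < 3, not yet.
  Lee: 2 of 5 neighbours < 4, not yet.
  Mo: 2 of 3 neighbours ≥ 2, adopts the app.
Round 6 — no new adoptions; cascade stops.

4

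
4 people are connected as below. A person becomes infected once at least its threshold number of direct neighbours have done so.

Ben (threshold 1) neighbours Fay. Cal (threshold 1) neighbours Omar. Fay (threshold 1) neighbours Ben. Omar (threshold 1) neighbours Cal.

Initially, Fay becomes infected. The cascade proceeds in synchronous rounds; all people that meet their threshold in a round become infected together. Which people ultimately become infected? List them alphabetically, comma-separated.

Round 1 — Fay becomes infected (initial).
Round 2 — checking thresholds:
  Ben: 1 of 1 neighbours ≥ 1, becomes infected.
Round 3 — no new infections; cascade stops.

Ben, Fay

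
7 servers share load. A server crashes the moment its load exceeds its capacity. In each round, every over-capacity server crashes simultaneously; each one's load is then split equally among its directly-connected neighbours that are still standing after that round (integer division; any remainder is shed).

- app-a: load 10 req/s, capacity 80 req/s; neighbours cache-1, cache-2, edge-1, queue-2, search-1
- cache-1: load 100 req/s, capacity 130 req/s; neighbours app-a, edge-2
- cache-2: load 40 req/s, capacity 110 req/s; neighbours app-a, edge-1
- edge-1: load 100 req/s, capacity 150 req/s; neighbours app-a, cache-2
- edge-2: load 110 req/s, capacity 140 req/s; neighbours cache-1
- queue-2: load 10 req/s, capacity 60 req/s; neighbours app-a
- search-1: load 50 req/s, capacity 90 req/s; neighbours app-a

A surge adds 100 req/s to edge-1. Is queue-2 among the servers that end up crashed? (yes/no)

no

Round 1 — edge-1 at 200 > 150. edge-1 crashes.
  edge-1 sheds 200 req/s to app-a, cache-2: 100 each.
    app-a: 10+100 = 110 > 80
    cache-2: 40+100 = 140 > 110
Round 2 — app-a, cache-2 crash.
  app-a sheds 110 req/s to cache-1, queue-2, search-1: 36 each (2 lost).
    cache-1: 100+36 = 136 > 130
    queue-2: 10+36 = 46 ≤ 60
    search-1: 50+36 = 86 ≤ 90
  cache-2 sheds 140 req/s: no online neighbours, lost.
Round 3 — cache-1 crashes.
  cache-1 sheds 136 req/s to edge-2: 136 each.
    edge-2: 110+136 = 246 > 140
Round 4 — edge-2 crashes.
  edge-2 sheds 246 req/s: no online neighbours, lost.
No further crashes.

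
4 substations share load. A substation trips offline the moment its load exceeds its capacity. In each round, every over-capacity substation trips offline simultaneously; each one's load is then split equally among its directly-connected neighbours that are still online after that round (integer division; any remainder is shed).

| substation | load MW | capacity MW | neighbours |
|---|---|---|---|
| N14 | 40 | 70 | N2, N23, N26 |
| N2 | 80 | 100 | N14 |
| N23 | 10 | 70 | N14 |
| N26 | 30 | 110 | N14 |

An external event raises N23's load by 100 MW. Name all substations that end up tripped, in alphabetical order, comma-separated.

N14, N2, N23

Round 1 — N23 at 110 > 70. N23 trips offline.
  N23 sheds 110 MW to N14: 110 each.
    N14: 40+110 = 150 > 70
Round 2 — N14 trips offline.
  N14 sheds 150 MW to N2, N26: 75 each.
    N2: 80+75 = 155 > 100
    N26: 30+75 = 105 ≤ 110
Round 3 — N2 trips offline.
  N2 sheds 155 MW: no online neighbours, lost.
No further trips.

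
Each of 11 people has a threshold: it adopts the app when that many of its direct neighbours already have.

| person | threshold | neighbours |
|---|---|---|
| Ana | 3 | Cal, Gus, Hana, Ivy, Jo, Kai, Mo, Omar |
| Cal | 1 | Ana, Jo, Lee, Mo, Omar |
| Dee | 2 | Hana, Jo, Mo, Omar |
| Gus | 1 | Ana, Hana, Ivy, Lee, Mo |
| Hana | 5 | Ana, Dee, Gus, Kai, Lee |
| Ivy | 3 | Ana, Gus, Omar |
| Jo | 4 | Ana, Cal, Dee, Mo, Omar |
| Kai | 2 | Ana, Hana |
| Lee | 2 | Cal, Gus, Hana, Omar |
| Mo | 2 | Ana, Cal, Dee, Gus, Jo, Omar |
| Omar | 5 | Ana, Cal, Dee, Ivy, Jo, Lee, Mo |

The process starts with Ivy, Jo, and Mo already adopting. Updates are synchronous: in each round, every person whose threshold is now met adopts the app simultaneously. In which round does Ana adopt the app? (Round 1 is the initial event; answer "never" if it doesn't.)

2

Round 1 — Ivy, Jo, Mo adopt the app (initial).
Round 2 — checking thresholds:
  Ana: 3 of 8 neighbours ≥ 3, adopts the app.
  Cal: 2 of 5 neighbours ≥ 1, adopts the app.
  Dee: 2 of 4 neighbours ≥ 2, adopts the app.
  Gus: 2 of 5 neighbours ≥ 1, adopts the app.
  Omar: 3 of 7 neighbours < 5, not yet.
Round 3 — checking thresholds:
  Hana: 3 of 5 neighbours < 5, not yet.
  Kai: 1 of 2 neighbours < 2, not yet.
  Lee: 2 of 4 neighbours ≥ 2, adopts the app.
  Omar: 6 of 7 neighbours ≥ 5, adopts the app.
Round 4 — no new adoptions; cascade stops.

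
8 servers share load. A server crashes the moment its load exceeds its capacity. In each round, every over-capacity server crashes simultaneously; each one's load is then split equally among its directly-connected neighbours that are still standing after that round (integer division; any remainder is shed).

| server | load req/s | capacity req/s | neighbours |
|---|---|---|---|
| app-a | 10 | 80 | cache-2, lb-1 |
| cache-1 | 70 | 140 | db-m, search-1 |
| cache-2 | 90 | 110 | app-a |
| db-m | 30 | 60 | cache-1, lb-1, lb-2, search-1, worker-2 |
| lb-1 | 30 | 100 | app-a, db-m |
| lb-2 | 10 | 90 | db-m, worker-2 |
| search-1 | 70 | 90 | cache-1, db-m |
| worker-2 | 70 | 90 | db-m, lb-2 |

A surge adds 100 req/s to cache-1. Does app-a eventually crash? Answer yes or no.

Round 1 — cache-1 at 170 > 140. cache-1 crashes.
  cache-1 sheds 170 req/s to db-m, search-1: 85 each.
    db-m: 30+85 = 115 > 60
    search-1: 70+85 = 155 > 90
Round 2 — db-m, search-1 crash.
  db-m sheds 115 req/s to lb-1, lb-2, worker-2: 38 each (1 lost).
    lb-1: 30+38 = 68 ≤ 100
    lb-2: 10+38 = 48 ≤ 90
    worker-2: 70+38 = 108 > 90
  search-1 sheds 155 req/s: no online neighbours, lost.
Round 3 — worker-2 crashes.
  worker-2 sheds 108 req/s to lb-2: 108 each.
    lb-2: 48+108 = 156 > 90
Round 4 — lb-2 crashes.
  lb-2 sheds 156 req/s: no online neighbours, lost.
No further crashes.

no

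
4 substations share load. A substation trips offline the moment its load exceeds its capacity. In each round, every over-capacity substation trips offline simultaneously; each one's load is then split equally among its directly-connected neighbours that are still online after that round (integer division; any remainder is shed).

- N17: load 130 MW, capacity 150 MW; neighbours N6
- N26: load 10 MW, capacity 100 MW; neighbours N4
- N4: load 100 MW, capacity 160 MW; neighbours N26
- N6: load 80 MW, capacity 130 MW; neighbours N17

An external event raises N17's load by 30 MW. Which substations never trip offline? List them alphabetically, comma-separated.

Round 1 — N17 at 160 > 150. N17 trips offline.
  N17 sheds 160 MW to N6: 160 each.
    N6: 80+160 = 240 > 130
Round 2 — N6 trips offline.
  N6 sheds 240 MW: no online neighbours, lost.
No further trips.

N26, N4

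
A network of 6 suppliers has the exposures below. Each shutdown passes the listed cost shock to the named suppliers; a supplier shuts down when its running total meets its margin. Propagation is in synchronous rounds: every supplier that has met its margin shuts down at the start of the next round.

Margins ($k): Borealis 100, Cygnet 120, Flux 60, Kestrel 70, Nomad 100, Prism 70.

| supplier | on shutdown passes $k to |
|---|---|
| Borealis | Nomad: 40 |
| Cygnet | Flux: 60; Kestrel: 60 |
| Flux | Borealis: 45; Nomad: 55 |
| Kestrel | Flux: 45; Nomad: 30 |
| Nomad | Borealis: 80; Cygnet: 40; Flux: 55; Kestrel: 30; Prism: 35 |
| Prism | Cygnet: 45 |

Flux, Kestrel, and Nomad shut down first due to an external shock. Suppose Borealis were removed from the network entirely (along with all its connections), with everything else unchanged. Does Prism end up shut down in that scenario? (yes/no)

no

With Borealis removed:
Round 1 — Flux, Kestrel, Nomad shut down (initial).
  Cygnet: +40 → 40 < 120
  Prism: +35 → 35 < 70
No further shutdowns.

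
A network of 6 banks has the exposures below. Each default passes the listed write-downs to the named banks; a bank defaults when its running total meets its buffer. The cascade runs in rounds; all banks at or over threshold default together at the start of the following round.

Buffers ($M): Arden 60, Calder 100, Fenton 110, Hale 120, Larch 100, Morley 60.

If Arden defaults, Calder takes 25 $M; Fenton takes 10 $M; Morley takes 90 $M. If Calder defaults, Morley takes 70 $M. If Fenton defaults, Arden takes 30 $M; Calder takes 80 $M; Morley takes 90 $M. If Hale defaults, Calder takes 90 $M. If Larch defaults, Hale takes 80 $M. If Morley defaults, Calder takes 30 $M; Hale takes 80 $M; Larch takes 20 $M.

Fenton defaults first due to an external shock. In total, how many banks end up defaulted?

3

Round 1 — Fenton defaults (initial).
  Arden: +30 → 30 < 60
  Calder: +80 → 80 < 100
  Morley: +90 → 90 ≥ 60
Round 2 — Morley defaults.
  Calder: +30 → 110 ≥ 100
  Hale: +80 → 80 < 120
  Larch: +20 → 20 < 100
Round 3 — Calder defaults.
No further defaults.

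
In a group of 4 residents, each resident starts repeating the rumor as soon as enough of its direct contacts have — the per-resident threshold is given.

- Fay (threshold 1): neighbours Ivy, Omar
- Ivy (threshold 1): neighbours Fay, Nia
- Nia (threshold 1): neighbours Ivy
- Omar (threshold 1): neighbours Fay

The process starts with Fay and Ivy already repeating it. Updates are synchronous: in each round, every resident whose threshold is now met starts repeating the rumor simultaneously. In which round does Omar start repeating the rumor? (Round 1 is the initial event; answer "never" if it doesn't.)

2

Round 1 — Fay, Ivy start repeating the rumor (initial).
Round 2 — checking thresholds:
  Nia: 1 of 1 neighbours ≥ 1, starts repeating the rumor.
  Omar: 1 of 1 neighbours ≥ 1, starts repeating the rumor.
Round 3 — no new spreads; cascade stops.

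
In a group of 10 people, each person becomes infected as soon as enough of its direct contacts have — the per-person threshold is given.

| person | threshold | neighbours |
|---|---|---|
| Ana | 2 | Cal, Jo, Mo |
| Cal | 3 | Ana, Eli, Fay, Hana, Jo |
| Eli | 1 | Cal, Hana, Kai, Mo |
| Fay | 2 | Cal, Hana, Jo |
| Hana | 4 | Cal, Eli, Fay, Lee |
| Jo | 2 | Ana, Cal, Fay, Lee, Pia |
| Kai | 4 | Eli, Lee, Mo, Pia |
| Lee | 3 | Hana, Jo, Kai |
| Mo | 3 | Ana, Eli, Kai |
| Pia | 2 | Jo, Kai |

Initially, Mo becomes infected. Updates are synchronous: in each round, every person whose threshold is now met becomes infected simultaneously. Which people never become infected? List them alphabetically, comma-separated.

Round 1 — Mo becomes infected (initial).
Round 2 — checking thresholds:
  Ana: 1 of 3 neighbours < 2, not yet.
  Eli: 1 of 4 neighbours ≥ 1, becomes infected.
  Kai: 1 of 4 neighbours < 4, not yet.
Round 3 — no new infections; cascade stops.

Ana, Cal, Fay, Hana, Jo, Kai, Lee, Pia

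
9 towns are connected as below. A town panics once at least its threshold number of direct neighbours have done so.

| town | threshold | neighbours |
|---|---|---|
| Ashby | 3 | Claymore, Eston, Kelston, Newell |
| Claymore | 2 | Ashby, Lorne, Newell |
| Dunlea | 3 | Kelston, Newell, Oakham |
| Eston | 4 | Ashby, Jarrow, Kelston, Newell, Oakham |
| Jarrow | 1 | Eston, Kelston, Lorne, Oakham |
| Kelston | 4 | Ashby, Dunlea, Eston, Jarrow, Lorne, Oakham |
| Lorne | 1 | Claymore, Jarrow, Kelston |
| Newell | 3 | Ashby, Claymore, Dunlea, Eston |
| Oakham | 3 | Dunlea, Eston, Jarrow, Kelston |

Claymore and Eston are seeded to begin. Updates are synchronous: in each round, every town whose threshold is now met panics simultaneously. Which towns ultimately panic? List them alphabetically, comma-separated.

Round 1 — Claymore, Eston panic (initial).
Round 2 — checking thresholds:
  Ashby: 2 of 4 neighbours < 3, below threshold.
  Jarrow: 1 of 4 neighbours ≥ 1, panics.
  Kelston: 1 of 6 neighbours < 4, below threshold.
  Lorne: 1 of 3 neighbours ≥ 1, panics.
  Newell: 2 of 4 neighbours < 3, below threshold.
  Oakham: 1 of 4 neighbours < 3, below threshold.
Round 3 — no new panics; cascade stops.

Claymore, Eston, Jarrow, Lorne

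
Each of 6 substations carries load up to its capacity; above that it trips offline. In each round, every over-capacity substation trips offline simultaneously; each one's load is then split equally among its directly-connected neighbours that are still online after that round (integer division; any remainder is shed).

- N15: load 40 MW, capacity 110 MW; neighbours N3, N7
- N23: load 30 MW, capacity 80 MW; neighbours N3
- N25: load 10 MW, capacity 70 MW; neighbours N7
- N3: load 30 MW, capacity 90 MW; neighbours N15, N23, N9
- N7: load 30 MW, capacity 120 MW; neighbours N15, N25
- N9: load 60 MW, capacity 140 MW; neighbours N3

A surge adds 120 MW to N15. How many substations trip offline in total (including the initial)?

3

Round 1 — N15 at 160 > 110. N15 trips offline.
  N15 sheds 160 MW to N3, N7: 80 each.
    N3: 30+80 = 110 > 90
    N7: 30+80 = 110 ≤ 120
Round 2 — N3 trips offline.
  N3 sheds 110 MW to N23, N9: 55 each.
    N23: 30+55 = 85 > 80
    N9: 60+55 = 115 ≤ 140
Round 3 — N23 trips offline.
  N23 sheds 85 MW: no online neighbours, lost.
No further trips.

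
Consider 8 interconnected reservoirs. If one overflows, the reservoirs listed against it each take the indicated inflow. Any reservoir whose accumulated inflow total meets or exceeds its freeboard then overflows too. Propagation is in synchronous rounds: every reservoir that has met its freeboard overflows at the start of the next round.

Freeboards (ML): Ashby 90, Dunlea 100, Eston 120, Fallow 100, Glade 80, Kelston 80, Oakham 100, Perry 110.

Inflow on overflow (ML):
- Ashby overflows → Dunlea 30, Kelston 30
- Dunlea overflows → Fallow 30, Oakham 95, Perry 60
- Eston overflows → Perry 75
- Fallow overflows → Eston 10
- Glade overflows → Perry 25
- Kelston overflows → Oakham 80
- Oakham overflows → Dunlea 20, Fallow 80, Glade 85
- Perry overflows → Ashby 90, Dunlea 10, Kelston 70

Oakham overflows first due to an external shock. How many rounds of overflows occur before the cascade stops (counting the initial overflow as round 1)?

Round 1 — Oakham overflows (initial).
  Dunlea: +20 → 20 < 100
  Fallow: +80 → 80 < 100
  Glade: +85 → 85 ≥ 80
Round 2 — Glade overflows.
  Perry: +25 → 25 < 110
No further overflows.

2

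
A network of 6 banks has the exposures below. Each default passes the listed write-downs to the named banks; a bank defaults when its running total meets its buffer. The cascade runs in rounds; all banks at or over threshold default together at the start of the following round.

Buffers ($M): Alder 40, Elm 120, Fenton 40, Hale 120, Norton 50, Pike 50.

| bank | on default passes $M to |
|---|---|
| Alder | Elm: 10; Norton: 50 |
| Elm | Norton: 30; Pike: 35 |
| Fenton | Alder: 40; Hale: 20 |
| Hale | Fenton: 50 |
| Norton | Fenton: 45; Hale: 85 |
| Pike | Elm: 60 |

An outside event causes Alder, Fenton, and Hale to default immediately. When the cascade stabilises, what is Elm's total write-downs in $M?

Round 1 — Alder, Fenton, Hale default (initial).
  Elm: +10 → 10 < 120
  Norton: +50 → 50 ≥ 50
Round 2 — Norton defaults.
No further defaults.

10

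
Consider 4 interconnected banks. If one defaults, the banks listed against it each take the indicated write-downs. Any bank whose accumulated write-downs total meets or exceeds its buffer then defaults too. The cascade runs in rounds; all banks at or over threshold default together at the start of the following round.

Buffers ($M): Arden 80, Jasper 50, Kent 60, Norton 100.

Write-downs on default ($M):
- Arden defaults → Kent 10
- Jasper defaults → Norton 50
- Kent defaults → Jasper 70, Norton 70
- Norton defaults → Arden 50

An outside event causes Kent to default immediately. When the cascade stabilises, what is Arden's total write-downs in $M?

Round 1 — Kent defaults (initial).
  Jasper: +70 → 70 ≥ 50
  Norton: +70 → 70 < 100
Round 2 — Jasper defaults.
  Norton: +50 → 120 ≥ 100
Round 3 — Norton defaults.
  Arden: +50 → 50 < 80
No further defaults.

50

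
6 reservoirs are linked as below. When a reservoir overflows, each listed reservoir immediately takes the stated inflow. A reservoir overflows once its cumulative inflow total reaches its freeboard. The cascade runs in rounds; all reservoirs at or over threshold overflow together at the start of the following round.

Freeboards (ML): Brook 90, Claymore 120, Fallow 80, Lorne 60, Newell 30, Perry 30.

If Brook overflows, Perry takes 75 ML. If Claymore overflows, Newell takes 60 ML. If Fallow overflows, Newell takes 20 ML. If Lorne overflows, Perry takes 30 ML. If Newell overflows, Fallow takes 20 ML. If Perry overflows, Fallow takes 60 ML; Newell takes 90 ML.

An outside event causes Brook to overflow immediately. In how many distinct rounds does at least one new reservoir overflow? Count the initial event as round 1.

4

Round 1 — Brook overflows (initial).
  Perry: +75 → 75 ≥ 30
Round 2 — Perry overflows.
  Fallow: +60 → 60 < 80
  Newell: +90 → 90 ≥ 30
Round 3 — Newell overflows.
  Fallow: +20 → 80 ≥ 80
Round 4 — Fallow overflows.
No further overflows.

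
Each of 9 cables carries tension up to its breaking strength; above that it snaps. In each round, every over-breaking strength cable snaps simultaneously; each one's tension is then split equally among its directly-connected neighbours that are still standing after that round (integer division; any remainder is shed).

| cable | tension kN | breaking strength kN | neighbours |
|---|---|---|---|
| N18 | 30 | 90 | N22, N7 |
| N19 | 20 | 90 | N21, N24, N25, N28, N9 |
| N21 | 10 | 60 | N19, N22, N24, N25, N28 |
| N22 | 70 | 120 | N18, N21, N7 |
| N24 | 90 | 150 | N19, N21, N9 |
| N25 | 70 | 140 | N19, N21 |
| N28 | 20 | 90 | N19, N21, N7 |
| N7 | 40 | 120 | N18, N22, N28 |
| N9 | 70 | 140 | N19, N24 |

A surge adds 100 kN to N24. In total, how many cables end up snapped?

4

Round 1 — N24 at 190 > 150. N24 snaps.
  N24 sheds 190 kN to N19, N21, N9: 63 each (1 lost).
    N19: 20+63 = 83 ≤ 90
    N21: 10+63 = 73 > 60
    N9: 70+63 = 133 ≤ 140
Round 2 — N21 snaps.
  N21 sheds 73 kN to N19, N22, N25, N28: 18 each (1 lost).
    N19: 83+18 = 101 > 90
    N22: 70+18 = 88 ≤ 120
    N25: 70+18 = 88 ≤ 140
    N28: 20+18 = 38 ≤ 90
Round 3 — N19 snaps.
  N19 sheds 101 kN to N25, N28, N9: 33 each (2 lost).
    N25: 88+33 = 121 ≤ 140
    N28: 38+33 = 71 ≤ 90
    N9: 133+33 = 166 > 140
Round 4 — N9 snaps.
  N9 sheds 166 kN: no online neighbours, lost.
No further breaks.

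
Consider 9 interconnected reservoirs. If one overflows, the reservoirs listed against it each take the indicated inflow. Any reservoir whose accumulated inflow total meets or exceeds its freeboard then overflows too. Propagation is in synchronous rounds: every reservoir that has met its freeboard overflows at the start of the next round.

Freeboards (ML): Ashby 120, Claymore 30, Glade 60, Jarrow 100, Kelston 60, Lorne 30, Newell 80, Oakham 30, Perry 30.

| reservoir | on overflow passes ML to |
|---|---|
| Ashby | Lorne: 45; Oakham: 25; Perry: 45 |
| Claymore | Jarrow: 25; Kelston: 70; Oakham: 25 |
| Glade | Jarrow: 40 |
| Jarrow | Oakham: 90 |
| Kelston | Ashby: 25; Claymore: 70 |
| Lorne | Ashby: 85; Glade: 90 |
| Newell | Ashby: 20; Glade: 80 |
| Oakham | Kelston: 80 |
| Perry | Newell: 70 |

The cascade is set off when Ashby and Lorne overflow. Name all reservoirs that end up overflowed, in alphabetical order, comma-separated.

Round 1 — Ashby, Lorne overflow (initial).
  Glade: +90 → 90 ≥ 60
  Oakham: +25 → 25 < 30
  Perry: +45 → 45 ≥ 30
Round 2 — Glade, Perry overflow.
  Jarrow: +40 → 40 < 100
  Newell: +70 → 70 < 80
No further overflows.

Ashby, Glade, Lorne, Perry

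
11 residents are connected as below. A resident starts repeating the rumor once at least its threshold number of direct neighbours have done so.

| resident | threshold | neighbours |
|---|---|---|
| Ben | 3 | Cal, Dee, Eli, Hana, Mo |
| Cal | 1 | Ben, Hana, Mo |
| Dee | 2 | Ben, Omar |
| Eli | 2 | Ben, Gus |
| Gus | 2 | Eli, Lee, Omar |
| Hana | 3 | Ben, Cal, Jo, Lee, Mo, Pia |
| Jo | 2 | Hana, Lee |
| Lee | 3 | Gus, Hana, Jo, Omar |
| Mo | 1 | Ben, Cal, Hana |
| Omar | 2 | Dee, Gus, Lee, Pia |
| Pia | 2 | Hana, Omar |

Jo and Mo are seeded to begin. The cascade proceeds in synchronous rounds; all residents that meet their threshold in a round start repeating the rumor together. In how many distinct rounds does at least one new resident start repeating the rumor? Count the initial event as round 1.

4

Round 1 — Jo, Mo start repeating the rumor (initial).
Round 2 — checking thresholds:
  Ben: 1 of 5 neighbours < 3, below threshold.
  Cal: 1 of 3 neighbours ≥ 1, starts repeating the rumor.
  Hana: 2 of 6 neighbours < 3, below threshold.
  Lee: 1 of 4 neighbours < 3, below threshold.
Round 3 — checking thresholds:
  Ben: 2 of 5 neighbours < 3, below threshold.
  Hana: 3 of 6 neighbours ≥ 3, starts repeating the rumor.
  Lee: 1 of 4 neighbours < 3, below threshold.
Round 4 — checking thresholds:
  Ben: 3 of 5 neighbours ≥ 3, starts repeating the rumor.
  Lee: 2 of 4 neighbours < 3, below threshold.
  Pia: 1 of 2 neighbours < 2, below threshold.
Round 5 — no new spreads; cascade stops.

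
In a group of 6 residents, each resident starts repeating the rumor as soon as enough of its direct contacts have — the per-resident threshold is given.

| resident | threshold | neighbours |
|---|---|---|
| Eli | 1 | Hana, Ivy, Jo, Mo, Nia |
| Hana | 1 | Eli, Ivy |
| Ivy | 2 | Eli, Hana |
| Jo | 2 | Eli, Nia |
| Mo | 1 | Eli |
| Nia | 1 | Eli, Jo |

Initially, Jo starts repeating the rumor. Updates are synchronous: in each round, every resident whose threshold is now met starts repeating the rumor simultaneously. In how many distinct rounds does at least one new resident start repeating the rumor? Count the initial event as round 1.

4

Round 1 — Jo starts repeating the rumor (initial).
Round 2 — checking thresholds:
  Eli: 1 of 5 neighbours ≥ 1, starts repeating the rumor.
  Nia: 1 of 2 neighbours ≥ 1, starts repeating the rumor.
Round 3 — checking thresholds:
  Hana: 1 of 2 neighbours ≥ 1, starts repeating the rumor.
  Ivy: 1 of 2 neighbours < 2, holds.
  Mo: 1 of 1 neighbours ≥ 1, starts repeating the rumor.
Round 4 — checking thresholds:
  Ivy: 2 of 2 neighbours ≥ 2, starts repeating the rumor.
Round 5 — no new spreads; cascade stops.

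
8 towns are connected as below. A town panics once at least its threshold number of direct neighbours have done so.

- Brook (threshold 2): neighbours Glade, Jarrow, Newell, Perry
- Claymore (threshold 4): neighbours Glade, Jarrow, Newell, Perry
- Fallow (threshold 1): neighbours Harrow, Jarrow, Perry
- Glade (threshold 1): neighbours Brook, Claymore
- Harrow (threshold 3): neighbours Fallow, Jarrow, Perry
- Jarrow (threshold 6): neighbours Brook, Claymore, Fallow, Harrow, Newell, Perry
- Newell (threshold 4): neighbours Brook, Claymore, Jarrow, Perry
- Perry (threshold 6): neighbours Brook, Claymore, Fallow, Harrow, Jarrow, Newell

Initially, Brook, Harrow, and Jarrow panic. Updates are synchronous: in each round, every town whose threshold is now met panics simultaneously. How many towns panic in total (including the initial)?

Round 1 — Brook, Harrow, Jarrow panic (initial).
Round 2 — checking thresholds:
  Claymore: 1 of 4 neighbours < 4, holds.
  Fallow: 2 of 3 neighbours ≥ 1, panics.
  Glade: 1 of 2 neighbours ≥ 1, panics.
  Newell: 2 of 4 neighbours < 4, holds.
  Perry: 3 of 6 neighbours < 6, holds.
Round 3 — no new panics; cascade stops.

5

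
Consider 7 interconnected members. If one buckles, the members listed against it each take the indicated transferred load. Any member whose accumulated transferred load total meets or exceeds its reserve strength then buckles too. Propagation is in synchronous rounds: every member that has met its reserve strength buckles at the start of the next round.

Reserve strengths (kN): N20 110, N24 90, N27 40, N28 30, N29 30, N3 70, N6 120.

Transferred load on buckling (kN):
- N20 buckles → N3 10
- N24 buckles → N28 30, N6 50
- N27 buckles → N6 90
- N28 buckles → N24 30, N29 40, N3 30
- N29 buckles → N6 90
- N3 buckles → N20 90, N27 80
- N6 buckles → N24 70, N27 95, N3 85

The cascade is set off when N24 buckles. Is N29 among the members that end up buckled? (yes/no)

yes

Round 1 — N24 buckles (initial).
  N28: +30 → 30 ≥ 30
  N6: +50 → 50 < 120
Round 2 — N28 buckles.
  N29: +40 → 40 ≥ 30
  N3: +30 → 30 < 70
Round 3 — N29 buckles.
  N6: +90 → 140 ≥ 120
Round 4 — N6 buckles.
  N27: +95 → 95 ≥ 40
  N3: +85 → 115 ≥ 70
Round 5 — N27, N3 buckle.
  N20: +90 → 90 < 110
No further bucklings.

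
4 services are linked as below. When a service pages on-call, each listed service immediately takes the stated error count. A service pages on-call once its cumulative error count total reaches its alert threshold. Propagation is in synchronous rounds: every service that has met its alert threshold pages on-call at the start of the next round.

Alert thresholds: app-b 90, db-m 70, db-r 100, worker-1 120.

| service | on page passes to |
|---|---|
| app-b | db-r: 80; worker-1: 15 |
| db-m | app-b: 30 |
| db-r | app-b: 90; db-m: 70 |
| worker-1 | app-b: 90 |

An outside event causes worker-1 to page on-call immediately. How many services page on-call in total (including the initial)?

2

Round 1 — worker-1 pages on-call (initial).
  app-b: +90 → 90 ≥ 90
Round 2 — app-b pages on-call.
  db-r: +80 → 80 < 100
No further pages.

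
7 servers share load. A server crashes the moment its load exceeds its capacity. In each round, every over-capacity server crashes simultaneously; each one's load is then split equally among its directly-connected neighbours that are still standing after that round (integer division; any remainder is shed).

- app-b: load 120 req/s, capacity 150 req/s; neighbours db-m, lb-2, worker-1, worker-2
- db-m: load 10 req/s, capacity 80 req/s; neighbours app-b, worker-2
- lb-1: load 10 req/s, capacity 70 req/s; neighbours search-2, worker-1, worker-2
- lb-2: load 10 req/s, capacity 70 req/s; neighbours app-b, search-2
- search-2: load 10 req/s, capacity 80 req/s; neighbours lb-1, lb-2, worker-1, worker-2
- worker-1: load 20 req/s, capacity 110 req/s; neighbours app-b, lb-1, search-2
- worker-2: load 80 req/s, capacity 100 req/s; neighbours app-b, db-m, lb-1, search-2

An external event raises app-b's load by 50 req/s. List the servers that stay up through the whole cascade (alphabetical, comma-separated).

lb-1, lb-2, search-2, worker-1

Round 1 — app-b at 170 > 150. app-b crashes.
  app-b sheds 170 req/s to db-m, lb-2, worker-1, worker-2: 42 each (2 lost).
    db-m: 10+42 = 52 ≤ 80
    lb-2: 10+42 = 52 ≤ 70
    worker-1: 20+42 = 62 ≤ 110
    worker-2: 80+42 = 122 > 100
Round 2 — worker-2 crashes.
  worker-2 sheds 122 req/s to db-m, lb-1, search-2: 40 each (2 lost).
    db-m: 52+40 = 92 > 80
    lb-1: 10+40 = 50 ≤ 70
    search-2: 10+40 = 50 ≤ 80
Round 3 — db-m crashes.
  db-m sheds 92 req/s: no online neighbours, lost.
No further crashes.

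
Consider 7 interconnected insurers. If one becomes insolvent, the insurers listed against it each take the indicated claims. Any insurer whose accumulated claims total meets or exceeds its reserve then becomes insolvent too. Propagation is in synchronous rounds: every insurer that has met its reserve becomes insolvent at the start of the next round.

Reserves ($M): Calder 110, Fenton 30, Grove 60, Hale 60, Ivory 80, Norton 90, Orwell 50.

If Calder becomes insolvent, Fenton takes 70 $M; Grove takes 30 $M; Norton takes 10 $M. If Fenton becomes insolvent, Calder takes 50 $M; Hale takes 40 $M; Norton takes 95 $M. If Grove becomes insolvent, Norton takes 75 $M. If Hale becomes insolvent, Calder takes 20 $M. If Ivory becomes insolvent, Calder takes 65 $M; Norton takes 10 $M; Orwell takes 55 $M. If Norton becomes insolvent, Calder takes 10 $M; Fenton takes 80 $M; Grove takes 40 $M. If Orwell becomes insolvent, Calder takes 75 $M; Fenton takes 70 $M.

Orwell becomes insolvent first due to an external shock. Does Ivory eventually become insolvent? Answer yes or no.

no

Round 1 — Orwell becomes insolvent (initial).
  Calder: +75 → 75 < 110
  Fenton: +70 → 70 ≥ 30
Round 2 — Fenton becomes insolvent.
  Calder: +50 → 125 ≥ 110
  Hale: +40 → 40 < 60
  Norton: +95 → 95 ≥ 90
Round 3 — Calder, Norton become insolvent.
  Grove: +30+40 → 70 ≥ 60
Round 4 — Grove becomes insolvent.
No further insolvencies.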